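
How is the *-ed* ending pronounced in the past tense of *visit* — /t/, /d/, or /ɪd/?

The stem *visit* ends in /t/ or /d/.
The -ed suffix is realized as /ɪd/ after /t, d/; as /t/ after other voiceless consonants; and as /d/ after other voiced sounds.
So -ed on *visit* is pronounced /ɪd/.

/ɪd/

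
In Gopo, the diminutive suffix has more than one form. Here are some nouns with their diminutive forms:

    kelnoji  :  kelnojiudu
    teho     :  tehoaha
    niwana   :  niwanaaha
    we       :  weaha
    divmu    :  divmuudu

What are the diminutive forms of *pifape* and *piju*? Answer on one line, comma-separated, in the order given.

pifapeaha, pijuudu

The alternation tracks the last vowel of the stem — -udu when the last vowel of the stem is a high vowel (*kelnoji*, *divmu*); -aha when the last vowel of the stem is a non-high vowel (*teho*, *niwana*, *we*).
*pifape* — last vowel /e/ (a non-high vowel) → -aha → *pifapeaha*.
*piju* — last vowel /u/ (a high vowel) → -udu → *pijuudu*.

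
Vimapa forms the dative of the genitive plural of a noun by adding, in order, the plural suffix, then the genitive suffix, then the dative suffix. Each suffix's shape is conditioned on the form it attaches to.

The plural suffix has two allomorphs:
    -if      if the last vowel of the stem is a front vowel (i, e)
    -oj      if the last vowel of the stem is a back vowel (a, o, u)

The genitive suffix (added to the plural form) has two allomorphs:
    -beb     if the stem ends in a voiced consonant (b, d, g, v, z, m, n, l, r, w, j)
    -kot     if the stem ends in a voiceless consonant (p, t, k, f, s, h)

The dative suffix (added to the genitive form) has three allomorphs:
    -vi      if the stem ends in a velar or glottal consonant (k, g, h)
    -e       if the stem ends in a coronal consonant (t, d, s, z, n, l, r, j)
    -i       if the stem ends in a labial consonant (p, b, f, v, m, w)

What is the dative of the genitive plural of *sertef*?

sertefifkote

*sertef*: last vowel = /e/, a front vowel → -if → *sertefif*.
The final consonant of the plural form *sertefif* is /f/, which is voiceless, so the genitive suffix is -kot, giving *sertefifkot*.
The final consonant of the genitive form *sertefifkot* is /t/, which is coronal, so the dative suffix is -e, giving *sertefifkote*.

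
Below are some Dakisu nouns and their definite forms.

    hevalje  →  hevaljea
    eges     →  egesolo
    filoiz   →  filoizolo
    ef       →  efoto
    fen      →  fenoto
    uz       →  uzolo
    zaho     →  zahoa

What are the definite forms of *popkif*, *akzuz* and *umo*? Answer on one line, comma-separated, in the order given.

popkifoto, akzuzolo, umoa

The pattern is sibilance of the final sound: -olo when the stem ends in a sibilant (*eges*, *filoiz*, *uz*); -oto when the stem ends in a non-sibilant consonant (*ef*, *fen*); -a when the stem ends in a vowel (*hevalje*, *zaho*).
The final sound of *popkif* is /f/, which is a non-sibilant consonant, so the suffix is -oto, giving *popkifoto*.
Since the final sound of *akzuz* is /z/ (a sibilant), it takes -olo, giving *akzuzolo*.
*umo* — final sound /o/ (a vowel) → -a → *umoa*.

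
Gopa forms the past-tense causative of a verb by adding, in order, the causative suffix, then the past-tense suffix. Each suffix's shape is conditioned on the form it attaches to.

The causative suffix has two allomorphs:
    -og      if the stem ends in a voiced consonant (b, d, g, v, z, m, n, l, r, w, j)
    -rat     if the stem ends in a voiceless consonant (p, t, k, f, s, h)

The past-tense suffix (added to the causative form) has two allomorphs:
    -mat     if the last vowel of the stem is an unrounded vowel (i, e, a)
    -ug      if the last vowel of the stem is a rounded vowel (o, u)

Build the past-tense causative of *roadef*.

*roadef*: final consonant = /f/, voiceless → -rat → *roadefrat*.
The causative form *roadefrat* — last vowel /a/ (an unrounded vowel) → -mat → *roadefratmat*.

roadefratmat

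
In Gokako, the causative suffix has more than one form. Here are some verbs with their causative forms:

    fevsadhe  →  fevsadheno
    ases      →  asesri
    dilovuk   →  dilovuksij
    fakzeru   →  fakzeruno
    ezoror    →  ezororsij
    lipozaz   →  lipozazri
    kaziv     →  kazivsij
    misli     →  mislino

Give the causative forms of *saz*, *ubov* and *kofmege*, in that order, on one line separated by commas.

sazri, ubovsij, kofmegeno

Looking at the final sound of each stem: -ri when the stem ends in a sibilant (*ases*, *lipozaz*); -sij when the stem ends in a non-sibilant consonant (*dilovuk*, *ezoror*, *kaziv*); -no when the stem ends in a vowel (*fevsadhe*, *fakzeru*, *misli*).
The final sound of *saz* is /z/, which is a sibilant, so the suffix is -ri, giving *sazri*.
*ubov*: final sound = /v/, a non-sibilant consonant → -sij → *ubovsij*.
*kofmege* — final sound /e/ (a vowel) → -no → *kofmegeno*.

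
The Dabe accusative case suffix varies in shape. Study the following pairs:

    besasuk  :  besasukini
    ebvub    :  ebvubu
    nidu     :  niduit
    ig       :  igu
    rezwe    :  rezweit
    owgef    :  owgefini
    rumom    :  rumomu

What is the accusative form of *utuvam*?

utuvamu

Looking at the final sound of each stem: -ini when the stem ends in a voiceless consonant (*besasuk*, *owgef*); -u when the stem ends in a voiced consonant (*ebvub*, *ig*, *rumom*); -it when the stem ends in a vowel (*nidu*, *rezwe*).
The final sound of *utuvam* is /m/, which is a voiced consonant, so the suffix is -u, giving *utuvamu*.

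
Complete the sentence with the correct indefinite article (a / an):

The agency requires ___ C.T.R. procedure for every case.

The indefinite article is chosen by the initial *sound* of the following word, not its spelling.
The initialism *C.T.R.* is read letter by letter; the first letter, C, is pronounced /siː/, which begins with a consonant sound.
So the article is *a*: The agency requires a C.T.R. procedure for every case.

a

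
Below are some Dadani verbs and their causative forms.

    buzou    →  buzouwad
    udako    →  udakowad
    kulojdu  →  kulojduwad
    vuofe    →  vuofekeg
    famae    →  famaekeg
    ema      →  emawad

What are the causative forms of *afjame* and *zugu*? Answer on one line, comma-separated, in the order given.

The suffix is conditioned by the last vowel: -keg when the last vowel of the stem is a front vowel (*vuofe*, *famae*); -wad when the last vowel of the stem is a back vowel (*buzou*, *udako*, *kulojdu*, *ema*).
*afjame* — last vowel /e/ (a front vowel) → -keg → *afjamekeg*.
*zugu* — last vowel /u/ (a back vowel) → -wad → *zuguwad*.

afjamekeg, zuguwad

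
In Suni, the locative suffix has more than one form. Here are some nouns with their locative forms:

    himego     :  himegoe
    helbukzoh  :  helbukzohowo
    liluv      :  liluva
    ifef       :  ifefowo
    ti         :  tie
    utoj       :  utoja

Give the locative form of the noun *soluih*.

soluihowo

Looking at the final sound of each stem: -owo when the stem ends in a voiceless consonant (*helbukzoh*, *ifef*); -a when the stem ends in a voiced consonant (*liluv*, *utoj*); -e when the stem ends in a vowel (*himego*, *ti*).
*soluih* — final sound /h/ (a voiceless consonant) → -owo → *soluihowo*.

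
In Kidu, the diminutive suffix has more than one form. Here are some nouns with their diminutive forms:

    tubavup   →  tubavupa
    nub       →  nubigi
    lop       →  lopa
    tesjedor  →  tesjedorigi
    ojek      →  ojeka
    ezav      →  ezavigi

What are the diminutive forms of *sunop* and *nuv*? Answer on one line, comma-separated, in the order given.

sunopa, nuvigi

The suffix is conditioned by the final consonant: -a when the stem ends in a voiceless consonant (*tubavup*, *lop*, *ojek*); -igi when the stem ends in a voiced consonant (*nub*, *tesjedor*, *ezav*).
Since the final consonant of *sunop* is /p/ (voiceless), it takes -a, giving *sunopa*.
*nuv*: final consonant = /v/, voiced → -igi → *nuvigi*.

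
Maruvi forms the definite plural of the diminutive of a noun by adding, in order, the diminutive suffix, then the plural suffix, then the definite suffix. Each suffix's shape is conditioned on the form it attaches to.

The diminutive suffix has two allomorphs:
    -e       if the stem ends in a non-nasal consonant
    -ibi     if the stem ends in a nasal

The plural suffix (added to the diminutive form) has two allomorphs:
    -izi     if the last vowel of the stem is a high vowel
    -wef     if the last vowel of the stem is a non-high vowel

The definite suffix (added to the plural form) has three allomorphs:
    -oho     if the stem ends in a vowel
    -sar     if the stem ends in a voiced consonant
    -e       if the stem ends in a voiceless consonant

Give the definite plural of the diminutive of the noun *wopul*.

wopulewefe

*wopul* — final consonant /l/ (non-nasal) → -e → *wopule*.
The diminutive form *wopule*: last vowel = /e/, a non-high vowel → -wef → *wopulewef*.
The final sound of the plural form *wopulewef* is /f/, which is a voiceless consonant, so the definite suffix is -e, giving *wopulewefe*.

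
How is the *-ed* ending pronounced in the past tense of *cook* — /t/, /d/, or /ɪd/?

/t/

The stem *cook* ends in a voiceless consonant other than /t/.
The -ed suffix is realized as /ɪd/ after /t, d/; as /t/ after other voiceless consonants; and as /d/ after other voiced sounds.
So -ed on *cook* is pronounced /t/.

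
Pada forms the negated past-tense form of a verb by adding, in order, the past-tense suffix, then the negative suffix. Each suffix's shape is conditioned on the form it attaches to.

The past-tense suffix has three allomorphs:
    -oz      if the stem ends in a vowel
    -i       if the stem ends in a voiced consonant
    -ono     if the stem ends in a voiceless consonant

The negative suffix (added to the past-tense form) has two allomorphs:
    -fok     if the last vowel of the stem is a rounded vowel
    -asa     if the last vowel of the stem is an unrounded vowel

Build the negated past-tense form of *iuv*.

iuviasa

*iuv* — final sound /v/ (a voiced consonant) → -i → *iuvi*.
The past-tense form *iuvi* — last vowel /i/ (an unrounded vowel) → -asa → *iuviasa*.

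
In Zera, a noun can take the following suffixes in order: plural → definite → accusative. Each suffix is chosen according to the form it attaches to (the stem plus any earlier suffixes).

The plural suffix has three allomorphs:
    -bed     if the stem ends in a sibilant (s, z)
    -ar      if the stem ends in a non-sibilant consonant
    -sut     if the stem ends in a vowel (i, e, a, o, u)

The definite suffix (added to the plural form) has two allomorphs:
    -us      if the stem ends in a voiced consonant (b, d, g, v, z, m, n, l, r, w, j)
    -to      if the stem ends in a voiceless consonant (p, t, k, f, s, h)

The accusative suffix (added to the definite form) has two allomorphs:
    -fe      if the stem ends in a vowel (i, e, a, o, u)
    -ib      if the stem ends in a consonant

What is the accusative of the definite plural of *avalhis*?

*avalhis*: final sound = /s/, a sibilant → -bed → *avalhisbed*.
Since the final consonant of the plural form *avalhisbed* is /d/ (voiced), it takes -us, giving *avalhisbedus*.
The definite form *avalhisbedus* — final sound /s/ (a consonant) → -ib → *avalhisbedusib*.

avalhisbedusib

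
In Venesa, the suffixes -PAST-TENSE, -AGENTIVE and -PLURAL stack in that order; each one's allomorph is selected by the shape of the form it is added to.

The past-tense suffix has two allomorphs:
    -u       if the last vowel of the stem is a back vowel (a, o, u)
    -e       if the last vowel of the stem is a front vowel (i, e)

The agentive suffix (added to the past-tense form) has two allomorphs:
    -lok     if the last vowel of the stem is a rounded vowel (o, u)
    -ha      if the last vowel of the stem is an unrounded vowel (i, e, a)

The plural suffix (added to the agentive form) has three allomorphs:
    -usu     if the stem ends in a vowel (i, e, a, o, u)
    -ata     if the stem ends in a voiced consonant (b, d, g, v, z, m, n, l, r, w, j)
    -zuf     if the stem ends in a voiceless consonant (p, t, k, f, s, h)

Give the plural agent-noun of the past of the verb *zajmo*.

*zajmo*: last vowel = /o/, a back vowel → -u → *zajmou*.
The last vowel of the past-tense form *zajmou* is /u/, which is a rounded vowel, so the agentive suffix is -lok, giving *zajmoulok*.
The final sound of the agentive form *zajmoulok* is /k/, which is a voiceless consonant, so the plural suffix is -zuf, giving *zajmoulokzuf*.

zajmoulokzuf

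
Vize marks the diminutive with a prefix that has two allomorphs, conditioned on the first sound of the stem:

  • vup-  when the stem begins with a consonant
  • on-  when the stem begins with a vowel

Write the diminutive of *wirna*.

vupwirna

*wirna*: first sound = /w/, a consonant → vup- → *vupwirna*.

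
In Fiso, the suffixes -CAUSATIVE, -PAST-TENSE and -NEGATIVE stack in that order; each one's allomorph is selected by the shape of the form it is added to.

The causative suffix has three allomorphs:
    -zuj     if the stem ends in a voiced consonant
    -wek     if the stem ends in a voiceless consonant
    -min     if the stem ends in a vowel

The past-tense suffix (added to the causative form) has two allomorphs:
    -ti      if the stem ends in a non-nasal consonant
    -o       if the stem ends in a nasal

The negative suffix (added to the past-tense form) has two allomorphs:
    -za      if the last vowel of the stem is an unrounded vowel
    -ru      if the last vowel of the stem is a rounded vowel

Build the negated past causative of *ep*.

*ep* — final sound /p/ (a voiceless consonant) → -wek → *epwek*.
The causative form *epwek*: final consonant = /k/, non-nasal → -ti → *epwekti*.
Since the last vowel of the past-tense form *epwekti* is /i/ (an unrounded vowel), it takes -za, giving *epwektiza*.

epwektiza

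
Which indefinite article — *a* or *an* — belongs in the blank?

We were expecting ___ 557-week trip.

The indefinite article is chosen by the initial *sound* of the following word, not its spelling.
The number *557* is spoken "five hundred …", beginning with /faɪv/ — a consonant sound.
So the article is *a*: We were expecting a 557-week trip.

a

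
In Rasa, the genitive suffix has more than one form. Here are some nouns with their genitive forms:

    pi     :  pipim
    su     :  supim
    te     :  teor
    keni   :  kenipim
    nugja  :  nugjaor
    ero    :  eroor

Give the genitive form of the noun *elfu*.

The suffix is conditioned by the last vowel: -pim when the last vowel of the stem is a high vowel (*pi*, *su*, *keni*); -or when the last vowel of the stem is a non-high vowel (*te*, *nugja*, *ero*).
Since the last vowel of *elfu* is /u/ (a high vowel), it takes -pim, giving *elfupim*.

elfupim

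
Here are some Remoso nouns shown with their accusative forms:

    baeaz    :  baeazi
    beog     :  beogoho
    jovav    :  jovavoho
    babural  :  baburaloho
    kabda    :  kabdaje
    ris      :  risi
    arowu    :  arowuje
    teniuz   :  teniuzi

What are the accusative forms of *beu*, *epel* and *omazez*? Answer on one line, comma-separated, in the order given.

beuje, epeloho, omazezi

The alternation tracks the final sound of the stem — -i when the stem ends in a sibilant (*baeaz*, *ris*, *teniuz*); -oho when the stem ends in a non-sibilant consonant (*beog*, *jovav*, *babural*); -je when the stem ends in a vowel (*kabda*, *arowu*).
Since the final sound of *beu* is /u/ (a vowel), it takes -je, giving *beuje*.
*epel*: final sound = /l/, a non-sibilant consonant → -oho → *epeloho*.
The final sound of *omazez* is /z/, which is a sibilant, so the suffix is -i, giving *omazezi*.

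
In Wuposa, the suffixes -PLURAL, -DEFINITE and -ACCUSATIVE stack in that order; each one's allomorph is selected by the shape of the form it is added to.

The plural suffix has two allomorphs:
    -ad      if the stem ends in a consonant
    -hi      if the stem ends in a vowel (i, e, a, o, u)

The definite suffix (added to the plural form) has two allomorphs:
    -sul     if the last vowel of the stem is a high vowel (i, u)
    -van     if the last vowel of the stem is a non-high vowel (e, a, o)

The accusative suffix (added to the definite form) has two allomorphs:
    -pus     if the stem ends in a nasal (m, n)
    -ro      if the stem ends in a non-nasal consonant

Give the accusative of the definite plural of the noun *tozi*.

*tozi*: final sound = /i/, a vowel → -hi → *tozihi*.
Since the last vowel of the plural form *tozihi* is /i/ (a high vowel), it takes -sul, giving *tozihisul*.
The definite form *tozihisul*: final consonant = /l/, non-nasal → -ro → *tozihisulro*.

tozihisulro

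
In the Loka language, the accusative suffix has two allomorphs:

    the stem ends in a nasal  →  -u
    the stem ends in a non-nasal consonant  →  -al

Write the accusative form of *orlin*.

orlinu

Since the final consonant of *orlin* is /n/ (a nasal), it takes -u, giving *orlinu*.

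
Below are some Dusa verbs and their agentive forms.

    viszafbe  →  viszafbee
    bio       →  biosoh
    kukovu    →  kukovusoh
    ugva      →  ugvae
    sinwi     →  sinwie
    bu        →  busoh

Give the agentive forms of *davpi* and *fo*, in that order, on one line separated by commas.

davpie, fosoh

The suffix is conditioned by the last vowel: -soh when the last vowel of the stem is a rounded vowel (*bio*, *kukovu*, *bu*); -e when the last vowel of the stem is an unrounded vowel (*viszafbe*, *ugva*, *sinwi*).
Since the last vowel of *davpi* is /i/ (an unrounded vowel), it takes -e, giving *davpie*.
The last vowel of *fo* is /o/, which is a rounded vowel, so the suffix is -soh, giving *fosoh*.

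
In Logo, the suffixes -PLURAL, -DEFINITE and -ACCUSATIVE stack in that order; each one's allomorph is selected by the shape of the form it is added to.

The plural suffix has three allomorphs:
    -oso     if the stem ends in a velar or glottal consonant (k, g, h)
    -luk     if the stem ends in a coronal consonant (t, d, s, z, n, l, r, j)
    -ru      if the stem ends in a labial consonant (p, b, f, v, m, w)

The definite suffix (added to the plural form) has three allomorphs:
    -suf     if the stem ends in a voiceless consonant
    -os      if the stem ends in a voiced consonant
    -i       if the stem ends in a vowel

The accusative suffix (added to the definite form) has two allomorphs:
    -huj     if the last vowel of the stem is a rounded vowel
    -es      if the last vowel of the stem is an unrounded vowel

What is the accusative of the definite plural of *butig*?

butigosoies

*butig*: final consonant = /g/, velar/glottal → -oso → *butigoso*.
The plural form *butigoso* — final sound /o/ (a vowel) → -i → *butigosoi*.
The definite form *butigosoi*: last vowel = /i/, an unrounded vowel → -es → *butigosoies*.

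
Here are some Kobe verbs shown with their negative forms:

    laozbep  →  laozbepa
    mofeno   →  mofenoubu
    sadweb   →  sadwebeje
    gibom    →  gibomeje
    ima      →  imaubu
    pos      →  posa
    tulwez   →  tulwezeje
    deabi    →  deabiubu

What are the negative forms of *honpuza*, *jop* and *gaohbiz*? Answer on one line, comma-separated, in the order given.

honpuzaubu, jopa, gaohbizeje

Looking at the final sound of each stem: -a when the stem ends in a voiceless consonant (*laozbep*, *pos*); -eje when the stem ends in a voiced consonant (*sadweb*, *gibom*, *tulwez*); -ubu when the stem ends in a vowel (*mofeno*, *ima*, *deabi*).
*honpuza*: final sound = /a/, a vowel → -ubu → *honpuzaubu*.
The final sound of *jop* is /p/, which is a voiceless consonant, so the suffix is -a, giving *jopa*.
The final sound of *gaohbiz* is /z/, which is a voiced consonant, so the suffix is -eje, giving *gaohbizeje*.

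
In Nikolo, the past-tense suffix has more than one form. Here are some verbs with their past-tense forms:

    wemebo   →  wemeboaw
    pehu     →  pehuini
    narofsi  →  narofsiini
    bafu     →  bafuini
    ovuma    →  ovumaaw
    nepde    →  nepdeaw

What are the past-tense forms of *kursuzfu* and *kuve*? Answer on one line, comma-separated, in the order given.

kursuzfuini, kuveaw

Looking at the last vowel of each stem: -ini when the last vowel of the stem is a high vowel (*pehu*, *narofsi*, *bafu*); -aw when the last vowel of the stem is a non-high vowel (*wemebo*, *ovuma*, *nepde*).
*kursuzfu* — last vowel /u/ (a high vowel) → -ini → *kursuzfuini*.
*kuve* — last vowel /e/ (a non-high vowel) → -aw → *kuveaw*.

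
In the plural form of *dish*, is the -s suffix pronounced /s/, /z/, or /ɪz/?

The stem *dish* ends in a sibilant (/s, z, ʃ, ʒ, tʃ, dʒ/).
The plural suffix surfaces as /ɪz/ after sibilants, /s/ after other voiceless consonants, and /z/ after other voiced sounds.
So the plural -s on *dish* is pronounced /ɪz/.

/ɪz/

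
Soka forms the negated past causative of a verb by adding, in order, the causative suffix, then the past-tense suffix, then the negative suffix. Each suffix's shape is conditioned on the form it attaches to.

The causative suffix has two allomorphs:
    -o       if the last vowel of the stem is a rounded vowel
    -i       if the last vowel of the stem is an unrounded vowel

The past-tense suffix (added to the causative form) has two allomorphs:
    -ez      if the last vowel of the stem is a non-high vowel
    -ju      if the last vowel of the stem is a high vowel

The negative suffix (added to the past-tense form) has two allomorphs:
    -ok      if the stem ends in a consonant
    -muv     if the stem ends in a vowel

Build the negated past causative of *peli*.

*peli*: last vowel = /i/, an unrounded vowel → -i → *pelii*.
The causative form *pelii*: last vowel = /i/, a high vowel → -ju → *peliiju*.
The past-tense form *peliiju*: final sound = /u/, a vowel → -muv → *peliijumuv*.

peliijumuv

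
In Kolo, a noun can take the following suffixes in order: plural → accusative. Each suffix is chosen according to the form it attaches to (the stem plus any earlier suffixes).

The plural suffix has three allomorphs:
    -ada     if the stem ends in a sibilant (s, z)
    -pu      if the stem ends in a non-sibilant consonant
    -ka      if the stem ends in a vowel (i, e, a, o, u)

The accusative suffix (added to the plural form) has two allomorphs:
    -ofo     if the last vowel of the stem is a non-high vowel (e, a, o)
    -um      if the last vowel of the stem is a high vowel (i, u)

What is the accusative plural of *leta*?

letakaofo

*leta*: final sound = /a/, a vowel → -ka → *letaka*.
The plural form *letaka*: last vowel = /a/, a non-high vowel → -ofo → *letakaofo*.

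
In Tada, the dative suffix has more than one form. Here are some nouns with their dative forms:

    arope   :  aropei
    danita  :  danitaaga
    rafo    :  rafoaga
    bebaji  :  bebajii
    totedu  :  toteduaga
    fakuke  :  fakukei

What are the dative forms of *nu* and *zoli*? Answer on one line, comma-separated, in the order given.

nuaga, zolii

The alternation tracks the last vowel of the stem — -i when the last vowel of the stem is a front vowel (*arope*, *bebaji*, *fakuke*); -aga when the last vowel of the stem is a back vowel (*danita*, *rafo*, *totedu*).
The last vowel of *nu* is /u/, which is a back vowel, so the suffix is -aga, giving *nuaga*.
*zoli*: last vowel = /i/, a front vowel → -i → *zolii*.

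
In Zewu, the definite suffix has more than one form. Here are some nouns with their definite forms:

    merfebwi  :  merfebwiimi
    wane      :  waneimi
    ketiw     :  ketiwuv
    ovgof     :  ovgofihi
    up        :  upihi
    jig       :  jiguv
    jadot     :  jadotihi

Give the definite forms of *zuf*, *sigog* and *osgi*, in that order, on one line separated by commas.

Looking at the final sound of each stem: -ihi when the stem ends in a voiceless consonant (*ovgof*, *up*, *jadot*); -uv when the stem ends in a voiced consonant (*ketiw*, *jig*); -imi when the stem ends in a vowel (*merfebwi*, *wane*).
The final sound of *zuf* is /f/, which is a voiceless consonant, so the suffix is -ihi, giving *zufihi*.
*sigog*: final sound = /g/, a voiced consonant → -uv → *sigoguv*.
*osgi* — final sound /i/ (a vowel) → -imi → *osgiimi*.

zufihi, sigoguv, osgiimi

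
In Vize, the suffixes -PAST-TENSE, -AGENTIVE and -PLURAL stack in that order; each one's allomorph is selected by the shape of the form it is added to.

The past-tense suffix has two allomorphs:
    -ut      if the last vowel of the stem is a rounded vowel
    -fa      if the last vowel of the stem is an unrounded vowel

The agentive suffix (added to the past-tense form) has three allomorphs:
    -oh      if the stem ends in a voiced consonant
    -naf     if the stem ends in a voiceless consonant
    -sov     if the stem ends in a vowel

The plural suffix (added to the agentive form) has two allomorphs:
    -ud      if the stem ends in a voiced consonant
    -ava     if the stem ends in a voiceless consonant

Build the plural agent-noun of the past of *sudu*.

suduutnafava

The last vowel of *sudu* is /u/, which is a rounded vowel, so the past-tense suffix is -ut, giving *suduut*.
The final sound of the past-tense form *suduut* is /t/, which is a voiceless consonant, so the agentive suffix is -naf, giving *suduutnaf*.
The agentive form *suduutnaf* — final consonant /f/ (voiceless) → -ava → *suduutnafava*.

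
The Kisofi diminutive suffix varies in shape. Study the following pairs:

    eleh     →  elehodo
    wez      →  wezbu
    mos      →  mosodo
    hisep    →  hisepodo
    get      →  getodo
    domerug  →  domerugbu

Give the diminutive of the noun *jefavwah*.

The suffix is conditioned by the final consonant: -odo when the stem ends in a voiceless consonant (*eleh*, *mos*, *hisep*, *get*); -bu when the stem ends in a voiced consonant (*wez*, *domerug*).
*jefavwah* — final consonant /h/ (voiceless) → -odo → *jefavwahodo*.

jefavwahodo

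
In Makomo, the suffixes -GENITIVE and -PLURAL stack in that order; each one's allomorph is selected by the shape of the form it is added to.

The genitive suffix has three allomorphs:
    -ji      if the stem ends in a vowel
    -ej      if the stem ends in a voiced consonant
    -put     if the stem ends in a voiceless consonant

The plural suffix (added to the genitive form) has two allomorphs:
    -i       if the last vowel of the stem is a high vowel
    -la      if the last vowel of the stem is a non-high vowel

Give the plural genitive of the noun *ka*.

kajii

The final sound of *ka* is /a/, which is a vowel, so the genitive suffix is -ji, giving *kaji*.
The genitive form *kaji*: last vowel = /i/, a high vowel → -i → *kajii*.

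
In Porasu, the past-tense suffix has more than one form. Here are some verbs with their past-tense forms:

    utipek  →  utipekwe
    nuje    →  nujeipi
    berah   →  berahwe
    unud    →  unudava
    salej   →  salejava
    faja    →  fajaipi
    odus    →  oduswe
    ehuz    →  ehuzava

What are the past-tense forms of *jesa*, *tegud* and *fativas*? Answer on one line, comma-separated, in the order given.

Looking at the final sound of each stem: -we when the stem ends in a voiceless consonant (*utipek*, *berah*, *odus*); -ava when the stem ends in a voiced consonant (*unud*, *salej*, *ehuz*); -ipi when the stem ends in a vowel (*nuje*, *faja*).
*jesa*: final sound = /a/, a vowel → -ipi → *jesaipi*.
*tegud* — final sound /d/ (a voiced consonant) → -ava → *tegudava*.
The final sound of *fativas* is /s/, which is a voiceless consonant, so the suffix is -we, giving *fativaswe*.

jesaipi, tegudava, fativaswe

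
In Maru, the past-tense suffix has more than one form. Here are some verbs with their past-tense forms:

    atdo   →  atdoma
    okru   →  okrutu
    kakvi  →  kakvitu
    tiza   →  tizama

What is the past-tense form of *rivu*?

rivutu

The suffix is conditioned by the last vowel: -tu when the last vowel of the stem is a high vowel (*okru*, *kakvi*); -ma when the last vowel of the stem is a non-high vowel (*atdo*, *tiza*).
*rivu* — last vowel /u/ (a high vowel) → -tu → *rivutu*.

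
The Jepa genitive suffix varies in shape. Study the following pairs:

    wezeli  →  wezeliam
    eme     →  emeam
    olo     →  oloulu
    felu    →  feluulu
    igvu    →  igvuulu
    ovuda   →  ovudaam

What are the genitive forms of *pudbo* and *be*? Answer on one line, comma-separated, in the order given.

The alternation tracks the last vowel of the stem — -ulu when the last vowel of the stem is a rounded vowel (*olo*, *felu*, *igvu*); -am when the last vowel of the stem is an unrounded vowel (*wezeli*, *eme*, *ovuda*).
*pudbo* — last vowel /o/ (a rounded vowel) → -ulu → *pudboulu*.
The last vowel of *be* is /e/, which is an unrounded vowel, so the suffix is -am, giving *beam*.

pudboulu, beam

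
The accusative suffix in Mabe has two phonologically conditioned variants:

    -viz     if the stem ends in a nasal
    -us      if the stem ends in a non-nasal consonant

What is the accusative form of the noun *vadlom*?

The final consonant of *vadlom* is /m/, which is a nasal, so the suffix is -viz, giving *vadlomviz*.

vadlomviz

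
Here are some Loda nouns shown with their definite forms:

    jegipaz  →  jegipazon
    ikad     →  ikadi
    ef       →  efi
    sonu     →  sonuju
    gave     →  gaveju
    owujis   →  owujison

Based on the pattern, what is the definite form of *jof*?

Looking at the final sound of each stem: -on when the stem ends in a sibilant (*jegipaz*, *owujis*); -i when the stem ends in a non-sibilant consonant (*ikad*, *ef*); -ju when the stem ends in a vowel (*sonu*, *gave*).
The final sound of *jof* is /f/, which is a non-sibilant consonant, so the suffix is -i, giving *jofi*.

jofi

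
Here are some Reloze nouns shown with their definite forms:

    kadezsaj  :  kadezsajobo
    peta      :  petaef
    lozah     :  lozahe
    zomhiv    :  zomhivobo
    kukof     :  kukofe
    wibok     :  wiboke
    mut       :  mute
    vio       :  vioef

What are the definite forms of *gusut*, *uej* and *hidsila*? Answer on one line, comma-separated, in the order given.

The suffix is conditioned by the final sound: -e when the stem ends in a voiceless consonant (*lozah*, *kukof*, *wibok*, *mut*); -obo when the stem ends in a voiced consonant (*kadezsaj*, *zomhiv*); -ef when the stem ends in a vowel (*peta*, *vio*).
*gusut* — final sound /t/ (a voiceless consonant) → -e → *gusute*.
*uej*: final sound = /j/, a voiced consonant → -obo → *uejobo*.
The final sound of *hidsila* is /a/, which is a vowel, so the suffix is -ef, giving *hidsilaef*.

gusute, uejobo, hidsilaef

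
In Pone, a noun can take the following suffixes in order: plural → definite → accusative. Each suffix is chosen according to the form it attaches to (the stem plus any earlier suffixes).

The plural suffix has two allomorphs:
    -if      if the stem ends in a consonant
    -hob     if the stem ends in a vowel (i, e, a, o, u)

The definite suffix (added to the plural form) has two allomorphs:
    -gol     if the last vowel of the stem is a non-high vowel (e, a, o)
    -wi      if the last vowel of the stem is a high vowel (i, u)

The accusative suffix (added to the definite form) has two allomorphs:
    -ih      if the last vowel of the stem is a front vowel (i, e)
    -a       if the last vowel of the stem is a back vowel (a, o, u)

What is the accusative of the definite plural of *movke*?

movkehobgola

Since the final sound of *movke* is /e/ (a vowel), it takes -hob, giving *movkehob*.
The plural form *movkehob*: last vowel = /o/, a non-high vowel → -gol → *movkehobgol*.
The definite form *movkehobgol* — last vowel /o/ (a back vowel) → -a → *movkehobgola*.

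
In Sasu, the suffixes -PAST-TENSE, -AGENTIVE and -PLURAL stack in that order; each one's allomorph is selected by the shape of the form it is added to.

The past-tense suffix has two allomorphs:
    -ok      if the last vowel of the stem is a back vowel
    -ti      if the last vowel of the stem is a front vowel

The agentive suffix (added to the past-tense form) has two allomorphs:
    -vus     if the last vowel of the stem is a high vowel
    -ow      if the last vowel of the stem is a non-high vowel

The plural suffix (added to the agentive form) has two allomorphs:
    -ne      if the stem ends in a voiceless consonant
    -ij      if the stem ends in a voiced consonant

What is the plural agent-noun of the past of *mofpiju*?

mofpijuokowij

Since the last vowel of *mofpiju* is /u/ (a back vowel), it takes -ok, giving *mofpijuok*.
The last vowel of the past-tense form *mofpijuok* is /o/, which is a non-high vowel, so the agentive suffix is -ow, giving *mofpijuokow*.
The agentive form *mofpijuokow*: final consonant = /w/, voiced → -ij → *mofpijuokowij*.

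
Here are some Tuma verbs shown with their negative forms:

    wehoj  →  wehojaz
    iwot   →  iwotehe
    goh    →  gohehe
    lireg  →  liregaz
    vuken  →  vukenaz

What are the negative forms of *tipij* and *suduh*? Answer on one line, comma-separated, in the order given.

tipijaz, suduhehe

The suffix is conditioned by the final consonant: -ehe when the stem ends in a voiceless consonant (*iwot*, *goh*); -az when the stem ends in a voiced consonant (*wehoj*, *lireg*, *vuken*).
*tipij* — final consonant /j/ (voiced) → -az → *tipijaz*.
*suduh* — final consonant /h/ (voiceless) → -ehe → *suduhehe*.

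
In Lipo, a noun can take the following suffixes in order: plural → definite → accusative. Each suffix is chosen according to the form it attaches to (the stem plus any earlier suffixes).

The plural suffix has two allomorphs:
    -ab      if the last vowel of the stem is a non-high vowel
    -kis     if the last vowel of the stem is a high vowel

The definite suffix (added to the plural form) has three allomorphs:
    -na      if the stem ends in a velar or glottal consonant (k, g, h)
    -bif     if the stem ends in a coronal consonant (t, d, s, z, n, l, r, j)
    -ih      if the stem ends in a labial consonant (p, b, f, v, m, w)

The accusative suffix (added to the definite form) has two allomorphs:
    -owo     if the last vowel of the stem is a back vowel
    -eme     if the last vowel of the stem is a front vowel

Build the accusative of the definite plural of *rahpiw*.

rahpiwkisbifeme

*rahpiw* — last vowel /i/ (a high vowel) → -kis → *rahpiwkis*.
The plural form *rahpiwkis* — final consonant /s/ (coronal) → -bif → *rahpiwkisbif*.
The definite form *rahpiwkisbif*: last vowel = /i/, a front vowel → -eme → *rahpiwkisbifeme*.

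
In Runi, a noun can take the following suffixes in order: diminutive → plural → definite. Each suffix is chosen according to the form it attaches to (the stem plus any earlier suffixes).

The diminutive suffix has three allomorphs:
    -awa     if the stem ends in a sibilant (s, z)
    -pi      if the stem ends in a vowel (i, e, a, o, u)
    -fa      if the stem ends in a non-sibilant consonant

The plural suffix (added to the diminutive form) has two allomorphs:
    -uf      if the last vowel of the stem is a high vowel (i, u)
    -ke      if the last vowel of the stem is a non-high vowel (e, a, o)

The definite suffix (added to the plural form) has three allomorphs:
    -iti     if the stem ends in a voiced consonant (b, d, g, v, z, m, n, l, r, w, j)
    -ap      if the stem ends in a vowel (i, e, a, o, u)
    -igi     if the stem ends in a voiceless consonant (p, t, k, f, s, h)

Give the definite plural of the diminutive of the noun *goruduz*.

*goruduz* — final sound /z/ (a sibilant) → -awa → *goruduzawa*.
The diminutive form *goruduzawa*: last vowel = /a/, a non-high vowel → -ke → *goruduzawake*.
The final sound of the plural form *goruduzawake* is /e/, which is a vowel, so the definite suffix is -ap, giving *goruduzawakeap*.

goruduzawakeap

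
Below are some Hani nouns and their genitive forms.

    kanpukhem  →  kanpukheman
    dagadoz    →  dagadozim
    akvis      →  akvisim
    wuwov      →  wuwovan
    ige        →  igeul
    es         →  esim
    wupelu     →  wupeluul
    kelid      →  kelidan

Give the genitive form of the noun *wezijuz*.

The alternation tracks the final sound of the stem — -im when the stem ends in a sibilant (*dagadoz*, *akvis*, *es*); -an when the stem ends in a non-sibilant consonant (*kanpukhem*, *wuwov*, *kelid*); -ul when the stem ends in a vowel (*ige*, *wupelu*).
*wezijuz* — final sound /z/ (a sibilant) → -im → *wezijuzim*.

wezijuzim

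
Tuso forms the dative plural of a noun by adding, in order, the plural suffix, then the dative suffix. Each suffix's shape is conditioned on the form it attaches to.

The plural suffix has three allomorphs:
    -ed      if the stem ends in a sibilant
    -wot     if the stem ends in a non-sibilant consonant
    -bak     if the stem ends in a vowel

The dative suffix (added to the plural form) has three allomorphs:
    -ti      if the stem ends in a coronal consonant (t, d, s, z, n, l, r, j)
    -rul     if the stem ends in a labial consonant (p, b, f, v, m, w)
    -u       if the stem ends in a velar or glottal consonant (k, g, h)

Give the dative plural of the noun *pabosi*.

pabosibaku

*pabosi*: final sound = /i/, a vowel → -bak → *pabosibak*.
The final consonant of the plural form *pabosibak* is /k/, which is velar/glottal, so the dative suffix is -u, giving *pabosibaku*.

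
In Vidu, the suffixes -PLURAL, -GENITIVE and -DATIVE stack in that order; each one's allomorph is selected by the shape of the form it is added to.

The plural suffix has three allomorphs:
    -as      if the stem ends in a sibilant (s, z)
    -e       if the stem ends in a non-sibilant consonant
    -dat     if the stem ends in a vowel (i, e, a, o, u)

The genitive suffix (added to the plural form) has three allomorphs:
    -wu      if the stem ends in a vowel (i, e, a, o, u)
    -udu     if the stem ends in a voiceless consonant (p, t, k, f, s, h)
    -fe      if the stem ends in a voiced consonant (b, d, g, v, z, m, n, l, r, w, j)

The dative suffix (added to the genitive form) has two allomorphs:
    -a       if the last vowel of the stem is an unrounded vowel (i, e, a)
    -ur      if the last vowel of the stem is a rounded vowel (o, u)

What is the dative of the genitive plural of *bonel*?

*bonel* — final sound /l/ (a non-sibilant consonant) → -e → *bonele*.
Since the final sound of the plural form *bonele* is /e/ (a vowel), it takes -wu, giving *bonelewu*.
The genitive form *bonelewu*: last vowel = /u/, a rounded vowel → -ur → *bonelewuur*.

bonelewuur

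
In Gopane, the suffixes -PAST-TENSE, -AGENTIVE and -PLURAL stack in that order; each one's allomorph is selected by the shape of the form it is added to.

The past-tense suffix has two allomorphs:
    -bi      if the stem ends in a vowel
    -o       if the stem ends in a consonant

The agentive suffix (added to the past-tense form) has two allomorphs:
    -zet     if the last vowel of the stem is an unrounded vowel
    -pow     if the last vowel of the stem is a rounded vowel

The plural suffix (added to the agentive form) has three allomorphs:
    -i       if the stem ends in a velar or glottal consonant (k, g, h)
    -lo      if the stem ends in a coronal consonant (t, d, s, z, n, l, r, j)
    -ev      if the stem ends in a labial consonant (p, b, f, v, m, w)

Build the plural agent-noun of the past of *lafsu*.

The final sound of *lafsu* is /u/, which is a vowel, so the past-tense suffix is -bi, giving *lafsubi*.
Since the last vowel of the past-tense form *lafsubi* is /i/ (an unrounded vowel), it takes -zet, giving *lafsubizet*.
Since the final consonant of the agentive form *lafsubizet* is /t/ (coronal), it takes -lo, giving *lafsubizetlo*.

lafsubizetlo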